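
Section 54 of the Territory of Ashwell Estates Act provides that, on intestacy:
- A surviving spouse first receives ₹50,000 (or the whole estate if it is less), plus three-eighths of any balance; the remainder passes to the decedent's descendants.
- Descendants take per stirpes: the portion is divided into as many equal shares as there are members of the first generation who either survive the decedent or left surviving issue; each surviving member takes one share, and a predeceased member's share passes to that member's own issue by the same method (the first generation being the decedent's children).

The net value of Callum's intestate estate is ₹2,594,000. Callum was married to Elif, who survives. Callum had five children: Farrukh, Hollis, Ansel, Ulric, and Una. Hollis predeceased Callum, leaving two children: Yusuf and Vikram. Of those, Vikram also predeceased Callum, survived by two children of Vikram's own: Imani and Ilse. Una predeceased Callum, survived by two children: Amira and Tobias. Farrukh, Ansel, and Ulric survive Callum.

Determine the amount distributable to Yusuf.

Elif first takes ₹50,000, leaving a balance of ₹2,544,000. Elif then takes three-eighths of the balance (₹954,000), for a total of ₹1,004,000. The remaining ₹1,590,000 passes to the descendants.
The descendants' portion (₹1,590,000) is divided into 5 shares of ₹318,000: Farrukh, Ansel, and Ulric each take ₹318,000; Hollis's ₹318,000 share passes to Hollis's issue; Una's ₹318,000 share passes to Una's issue.
Hollis's share (₹318,000) is divided into 2 shares of ₹159,000: Yusuf takes ₹159,000; Vikram's ₹159,000 share passes to Vikram's issue.
Vikram's share (₹159,000) is divided into 2 shares of ₹79,500: Imani and Ilse each take ₹79,500.
Una's share (₹318,000) is divided into 2 shares of ₹159,000: Amira and Tobias each take ₹159,000.

Yusuf receives ₹159,000.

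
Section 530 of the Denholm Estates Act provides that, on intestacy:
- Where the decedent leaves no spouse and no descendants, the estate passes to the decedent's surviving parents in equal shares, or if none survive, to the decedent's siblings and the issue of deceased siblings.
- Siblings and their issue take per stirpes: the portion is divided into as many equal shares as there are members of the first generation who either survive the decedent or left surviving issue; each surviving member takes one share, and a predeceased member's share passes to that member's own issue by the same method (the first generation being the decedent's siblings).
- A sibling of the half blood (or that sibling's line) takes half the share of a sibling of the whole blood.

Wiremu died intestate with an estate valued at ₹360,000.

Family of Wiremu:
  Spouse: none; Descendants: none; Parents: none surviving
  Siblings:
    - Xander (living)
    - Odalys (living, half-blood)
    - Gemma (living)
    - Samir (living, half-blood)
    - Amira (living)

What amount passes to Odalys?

The entire ₹360,000 passes to the siblings and their issue.
Counting each half-blood sibling's line as half a unit, there are 4 units in ₹360,000, so one unit is ₹90,000. Whole-blood lines (Xander, Gemma, and Amira) take ₹90,000 each; half-blood lines (Odalys and Samir) take ₹45,000 each.

Odalys receives ₹45,000.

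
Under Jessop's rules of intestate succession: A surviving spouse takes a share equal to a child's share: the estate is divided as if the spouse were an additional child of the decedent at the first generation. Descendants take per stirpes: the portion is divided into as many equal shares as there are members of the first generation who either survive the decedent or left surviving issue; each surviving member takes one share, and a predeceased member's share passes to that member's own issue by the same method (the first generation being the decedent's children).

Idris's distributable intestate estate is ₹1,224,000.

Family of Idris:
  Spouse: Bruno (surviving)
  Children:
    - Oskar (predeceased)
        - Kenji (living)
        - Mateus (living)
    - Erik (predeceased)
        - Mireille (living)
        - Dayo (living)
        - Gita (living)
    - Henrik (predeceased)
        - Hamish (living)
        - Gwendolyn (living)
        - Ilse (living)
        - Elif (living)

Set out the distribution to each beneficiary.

The spouse counts as an additional share at the children's level, so there are 4 primary shares of ₹306,000. Bruno takes one such share (₹306,000).
The children's combined portion (₹918,000) is divided into 3 shares of ₹306,000: Oskar's ₹306,000 share passes to Oskar's issue; Erik's ₹306,000 share passes to Erik's issue; Henrik's ₹306,000 share passes to Henrik's issue.
Oskar's share (₹306,000) is divided into 2 shares of ₹153,000: Kenji and Mateus each take ₹153,000.
Erik's share (₹306,000) is divided into 3 shares of ₹102,000: Mireille, Dayo, and Gita each take ₹102,000.
Henrik's share (₹306,000) is divided into 4 shares of ₹76,500: Hamish, Gwendolyn, Ilse, and Elif each take ₹76,500.

Bruno: ₹306,000; Kenji: ₹153,000; Mateus: ₹153,000; Mireille: ₹102,000; Dayo: ₹102,000; Gita: ₹102,000; Hamish: ₹76,500; Gwendolyn: ₹76,500; Ilse: ₹76,500; Elif: ₹76,500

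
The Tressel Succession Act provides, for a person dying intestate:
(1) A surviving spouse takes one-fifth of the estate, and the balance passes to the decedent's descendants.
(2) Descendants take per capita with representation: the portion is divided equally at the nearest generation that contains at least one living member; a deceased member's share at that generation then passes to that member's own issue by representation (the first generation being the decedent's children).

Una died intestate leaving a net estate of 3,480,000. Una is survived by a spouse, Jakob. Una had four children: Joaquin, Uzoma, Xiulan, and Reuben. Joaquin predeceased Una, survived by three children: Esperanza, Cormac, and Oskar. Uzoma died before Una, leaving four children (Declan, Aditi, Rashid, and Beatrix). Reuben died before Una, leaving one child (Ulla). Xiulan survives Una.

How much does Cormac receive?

Jakob takes one-fifth of 3,480,000 = 696,000. The remaining 2,784,000 passes to the descendants.
The descendants' portion (2,784,000) is divided into 4 shares of 696,000: Xiulan takes 696,000; Joaquin's 696,000 share passes to Joaquin's issue; Uzoma's 696,000 share passes to Uzoma's issue; Reuben's 696,000 share passes to Reuben's issue.
Joaquin's share (696,000) is divided into 3 shares of 232,000: Esperanza, Cormac, and Oskar each take 232,000.
Uzoma's share (696,000) is divided into 4 shares of 174,000: Declan, Aditi, Rashid, and Beatrix each take 174,000.
Reuben's share (696,000) passes entirely to Ulla.

Cormac receives 232,000.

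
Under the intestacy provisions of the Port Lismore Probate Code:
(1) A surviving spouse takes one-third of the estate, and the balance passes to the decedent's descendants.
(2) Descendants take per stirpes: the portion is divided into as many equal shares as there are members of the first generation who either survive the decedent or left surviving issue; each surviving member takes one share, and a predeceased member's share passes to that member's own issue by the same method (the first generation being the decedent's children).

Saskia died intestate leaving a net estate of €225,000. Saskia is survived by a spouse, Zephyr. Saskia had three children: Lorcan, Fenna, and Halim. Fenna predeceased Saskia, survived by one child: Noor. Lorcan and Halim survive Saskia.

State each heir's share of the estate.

Zephyr takes one-third of €225,000 = €75,000. The remaining €150,000 passes to the descendants.
The descendants' portion (€150,000) is divided into 3 shares of €50,000: Lorcan and Halim each take €50,000; Fenna's €50,000 share passes to Fenna's issue.
Fenna's share (€50,000) passes entirely to Noor.

Zephyr: €75,000; Lorcan: €50,000; Noor: €50,000; Halim: €50,000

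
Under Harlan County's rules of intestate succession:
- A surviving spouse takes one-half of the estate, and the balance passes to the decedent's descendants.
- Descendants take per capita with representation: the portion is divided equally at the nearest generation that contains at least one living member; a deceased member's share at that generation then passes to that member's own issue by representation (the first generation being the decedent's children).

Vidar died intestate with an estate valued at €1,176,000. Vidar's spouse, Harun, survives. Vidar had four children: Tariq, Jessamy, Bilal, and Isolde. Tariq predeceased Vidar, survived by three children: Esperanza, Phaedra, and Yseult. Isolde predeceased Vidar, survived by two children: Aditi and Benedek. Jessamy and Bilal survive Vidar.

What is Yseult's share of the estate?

Harun takes one-half of €1,176,000 = €588,000. The remaining €588,000 passes to the descendants.
The descendants' portion (€588,000) is divided into 4 shares of €147,000: Jessamy and Bilal each take €147,000; Tariq's €147,000 share passes to Tariq's issue; Isolde's €147,000 share passes to Isolde's issue.
Tariq's share (€147,000) is divided into 3 shares of €49,000: Esperanza, Phaedra, and Yseult each take €49,000.
Isolde's share (€147,000) is divided into 2 shares of €73,500: Aditi and Benedek each take €73,500.

Yseult receives €49,000.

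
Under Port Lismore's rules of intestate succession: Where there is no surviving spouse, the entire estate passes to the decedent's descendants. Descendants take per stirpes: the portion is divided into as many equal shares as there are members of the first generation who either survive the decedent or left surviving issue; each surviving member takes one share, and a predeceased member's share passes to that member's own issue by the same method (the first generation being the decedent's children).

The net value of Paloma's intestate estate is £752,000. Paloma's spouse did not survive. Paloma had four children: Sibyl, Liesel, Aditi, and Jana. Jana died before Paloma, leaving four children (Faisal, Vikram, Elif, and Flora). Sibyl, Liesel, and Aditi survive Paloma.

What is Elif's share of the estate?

Elif receives £47,000.

The entire £752,000 passes to the descendants.
That amount (£752,000) is divided into 4 shares of £188,000: Sibyl, Liesel, and Aditi each take £188,000; Jana's £188,000 share passes to Jana's issue.
Jana's share (£188,000) is divided into 4 shares of £47,000: Faisal, Vikram, Elif, and Flora each take £47,000.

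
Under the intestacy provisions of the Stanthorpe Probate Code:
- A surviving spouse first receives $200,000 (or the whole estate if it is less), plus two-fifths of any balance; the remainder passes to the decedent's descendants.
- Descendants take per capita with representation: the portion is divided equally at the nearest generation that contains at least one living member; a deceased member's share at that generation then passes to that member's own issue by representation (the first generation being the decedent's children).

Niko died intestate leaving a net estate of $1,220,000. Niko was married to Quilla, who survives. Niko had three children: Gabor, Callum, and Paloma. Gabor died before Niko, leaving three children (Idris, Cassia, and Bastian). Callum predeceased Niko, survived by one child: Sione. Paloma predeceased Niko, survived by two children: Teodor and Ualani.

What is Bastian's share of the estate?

Bastian receives $102,000.

Quilla first takes $200,000, leaving a balance of $1,020,000. Quilla then takes two-fifths of the balance ($408,000), for a total of $608,000. The remaining $612,000 passes to the descendants.
No child survives, so the initial division is made at the grandchildren's generation.
The descendants' portion ($612,000) is divided into 6 shares of $102,000: Idris, Cassia, Bastian, Sione, Teodor, and Ualani each take $102,000.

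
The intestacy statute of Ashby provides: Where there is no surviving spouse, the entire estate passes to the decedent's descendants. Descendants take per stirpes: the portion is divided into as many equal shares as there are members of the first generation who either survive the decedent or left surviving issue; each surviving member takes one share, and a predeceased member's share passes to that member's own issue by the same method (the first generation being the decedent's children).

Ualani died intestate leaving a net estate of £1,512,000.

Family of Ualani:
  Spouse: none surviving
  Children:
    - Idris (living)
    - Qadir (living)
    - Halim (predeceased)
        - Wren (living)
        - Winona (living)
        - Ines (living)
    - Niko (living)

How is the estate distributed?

The entire £1,512,000 passes to the descendants.
That amount (£1,512,000) is divided into 4 shares of £378,000: Idris, Qadir, and Niko each take £378,000; Halim's £378,000 share passes to Halim's issue.
Halim's share (£378,000) is divided into 3 shares of £126,000: Wren, Winona, and Ines each take £126,000.

Idris: £378,000; Qadir: £378,000; Wren: £126,000; Winona: £126,000; Ines: £126,000; Niko: £378,000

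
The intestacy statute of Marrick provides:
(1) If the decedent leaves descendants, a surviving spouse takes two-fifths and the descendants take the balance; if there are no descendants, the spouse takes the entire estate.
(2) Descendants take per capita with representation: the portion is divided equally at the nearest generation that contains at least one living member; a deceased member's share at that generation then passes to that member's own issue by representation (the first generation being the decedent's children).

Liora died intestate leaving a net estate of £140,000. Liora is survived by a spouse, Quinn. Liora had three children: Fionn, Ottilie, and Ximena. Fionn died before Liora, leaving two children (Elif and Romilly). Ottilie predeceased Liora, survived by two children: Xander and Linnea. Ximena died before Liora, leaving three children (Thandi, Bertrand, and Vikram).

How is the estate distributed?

Quinn takes two-fifths of £140,000 = £56,000. The remaining £84,000 passes to the descendants.
No child survives, so the initial division is made at the grandchildren's generation.
The descendants' portion (£84,000) is divided into 7 shares of £12,000: Elif, Romilly, Xander, Linnea, Thandi, Bertrand, and Vikram each take £12,000.

Quinn: £56,000; Elif: £12,000; Romilly: £12,000; Xander: £12,000; Linnea: £12,000; Thandi: £12,000; Bertrand: £12,000; Vikram: £12,000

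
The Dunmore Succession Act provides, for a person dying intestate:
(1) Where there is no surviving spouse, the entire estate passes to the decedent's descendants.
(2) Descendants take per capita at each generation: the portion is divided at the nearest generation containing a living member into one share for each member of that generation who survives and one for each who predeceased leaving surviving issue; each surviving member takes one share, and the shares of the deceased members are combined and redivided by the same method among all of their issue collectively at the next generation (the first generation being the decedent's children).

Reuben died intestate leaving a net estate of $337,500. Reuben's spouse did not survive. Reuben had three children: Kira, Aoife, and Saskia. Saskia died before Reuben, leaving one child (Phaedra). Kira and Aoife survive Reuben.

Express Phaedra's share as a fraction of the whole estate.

The entire $337,500 passes to the descendants.
That amount ($337,500) is divided at the children's generation into 3 shares of $112,500. Kira and Aoife each take $112,500. The remaining share for the deceased Saskia ($112,500) is carried to the next generation.
That pool ($112,500) passes entirely to Phaedra, the sole taker at the grandchildren's generation.

Phaedra receives 1/3 of the estate.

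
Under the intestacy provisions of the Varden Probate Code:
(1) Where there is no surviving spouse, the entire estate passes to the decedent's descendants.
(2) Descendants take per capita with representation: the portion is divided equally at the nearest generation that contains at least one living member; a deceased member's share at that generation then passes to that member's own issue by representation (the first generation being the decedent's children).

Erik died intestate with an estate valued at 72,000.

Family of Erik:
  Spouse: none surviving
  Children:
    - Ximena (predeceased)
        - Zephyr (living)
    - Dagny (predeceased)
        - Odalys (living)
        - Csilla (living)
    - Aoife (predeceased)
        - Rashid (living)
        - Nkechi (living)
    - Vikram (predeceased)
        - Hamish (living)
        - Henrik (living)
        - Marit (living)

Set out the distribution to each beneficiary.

Zephyr: 9,000; Odalys: 9,000; Csilla: 9,000; Rashid: 9,000; Nkechi: 9,000; Hamish: 9,000; Henrik: 9,000; Marit: 9,000

The entire 72,000 passes to the descendants.
No child survives, so the initial division is made at the grandchildren's generation.
That amount (72,000) is divided into 8 shares of 9,000: Zephyr, Odalys, Csilla, Rashid, Nkechi, Hamish, Henrik, and Marit each take 9,000.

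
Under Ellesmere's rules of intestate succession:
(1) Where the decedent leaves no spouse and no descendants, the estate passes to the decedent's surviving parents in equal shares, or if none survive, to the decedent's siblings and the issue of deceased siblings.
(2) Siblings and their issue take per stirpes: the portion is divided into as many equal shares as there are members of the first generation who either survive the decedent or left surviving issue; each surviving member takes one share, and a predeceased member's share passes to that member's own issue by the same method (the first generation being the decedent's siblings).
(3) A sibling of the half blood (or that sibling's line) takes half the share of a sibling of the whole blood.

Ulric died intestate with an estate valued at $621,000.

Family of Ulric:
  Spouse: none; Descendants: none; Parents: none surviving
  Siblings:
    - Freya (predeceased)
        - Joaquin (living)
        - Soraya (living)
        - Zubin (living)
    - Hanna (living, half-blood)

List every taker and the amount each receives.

Joaquin: $138,000; Soraya: $138,000; Zubin: $138,000; Hanna: $207,000

The entire $621,000 passes to the siblings and their issue.
Counting each half-blood sibling's line as half a unit, there are 3/2 units in $621,000, so one unit is $414,000. Whole-blood lines (Freya) take $414,000 each; half-blood lines (Hanna) take $207,000 each.
Freya's share ($414,000) is divided into 3 shares of $138,000: Joaquin, Soraya, and Zubin each take $138,000.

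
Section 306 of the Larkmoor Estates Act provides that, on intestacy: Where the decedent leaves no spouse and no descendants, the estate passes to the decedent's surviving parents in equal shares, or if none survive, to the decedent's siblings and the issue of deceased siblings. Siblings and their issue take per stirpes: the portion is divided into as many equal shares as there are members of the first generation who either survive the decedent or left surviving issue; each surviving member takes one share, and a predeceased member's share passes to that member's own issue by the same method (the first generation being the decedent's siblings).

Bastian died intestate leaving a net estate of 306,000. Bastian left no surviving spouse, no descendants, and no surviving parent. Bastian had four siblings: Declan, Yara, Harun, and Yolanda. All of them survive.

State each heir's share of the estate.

The entire 306,000 passes to the siblings and their issue.
That amount (306,000) is divided into 4 shares of 76,500: Declan, Yara, Harun, and Yolanda each take 76,500.

Declan: 76,500; Yara: 76,500; Harun: 76,500; Yolanda: 76,500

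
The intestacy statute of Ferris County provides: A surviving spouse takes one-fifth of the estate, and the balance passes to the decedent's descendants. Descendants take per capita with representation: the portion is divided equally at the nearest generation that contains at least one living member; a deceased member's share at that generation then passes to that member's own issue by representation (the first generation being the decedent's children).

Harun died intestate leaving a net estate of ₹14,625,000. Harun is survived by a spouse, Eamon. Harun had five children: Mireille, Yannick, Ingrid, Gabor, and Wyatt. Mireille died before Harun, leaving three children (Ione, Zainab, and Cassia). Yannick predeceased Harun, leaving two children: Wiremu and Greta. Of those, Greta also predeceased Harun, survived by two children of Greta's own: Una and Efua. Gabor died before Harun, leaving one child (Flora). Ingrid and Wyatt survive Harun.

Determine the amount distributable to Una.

Eamon takes one-fifth of ₹14,625,000 = ₹2,925,000. The remaining ₹11,700,000 passes to the descendants.
The descendants' portion (₹11,700,000) is divided into 5 shares of ₹2,340,000: Ingrid and Wyatt each take ₹2,340,000; Mireille's ₹2,340,000 share passes to Mireille's issue; Yannick's ₹2,340,000 share passes to Yannick's issue; Gabor's ₹2,340,000 share passes to Gabor's issue.
Mireille's share (₹2,340,000) is divided into 3 shares of ₹780,000: Ione, Zainab, and Cassia each take ₹780,000.
Yannick's share (₹2,340,000) is divided into 2 shares of ₹1,170,000: Wiremu takes ₹1,170,000; Greta's ₹1,170,000 share passes to Greta's issue.
Greta's share (₹1,170,000) is divided into 2 shares of ₹585,000: Una and Efua each take ₹585,000.
Gabor's share (₹2,340,000) passes entirely to Flora.

Una receives ₹585,000.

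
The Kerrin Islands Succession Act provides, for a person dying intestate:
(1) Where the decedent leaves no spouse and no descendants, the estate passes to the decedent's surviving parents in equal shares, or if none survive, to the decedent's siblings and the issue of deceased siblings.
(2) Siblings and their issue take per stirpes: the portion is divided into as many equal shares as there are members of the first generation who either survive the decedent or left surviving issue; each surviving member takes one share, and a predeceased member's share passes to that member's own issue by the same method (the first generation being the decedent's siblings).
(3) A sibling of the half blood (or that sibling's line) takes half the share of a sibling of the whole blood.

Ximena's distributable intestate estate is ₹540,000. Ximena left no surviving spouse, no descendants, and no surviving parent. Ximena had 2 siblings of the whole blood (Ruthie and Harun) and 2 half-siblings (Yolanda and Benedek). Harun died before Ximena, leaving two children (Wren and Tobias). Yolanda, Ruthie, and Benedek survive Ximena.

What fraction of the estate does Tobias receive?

The entire ₹540,000 passes to the siblings and their issue.
Counting each half-blood sibling's line as half a unit, there are 3 units in ₹540,000, so one unit is ₹180,000. Whole-blood lines (Ruthie and Harun) take ₹180,000 each; half-blood lines (Yolanda and Benedek) take ₹90,000 each.
Harun's share (₹180,000) is divided into 2 shares of ₹90,000: Wren and Tobias each take ₹90,000.

Tobias receives 1/6 of the estate.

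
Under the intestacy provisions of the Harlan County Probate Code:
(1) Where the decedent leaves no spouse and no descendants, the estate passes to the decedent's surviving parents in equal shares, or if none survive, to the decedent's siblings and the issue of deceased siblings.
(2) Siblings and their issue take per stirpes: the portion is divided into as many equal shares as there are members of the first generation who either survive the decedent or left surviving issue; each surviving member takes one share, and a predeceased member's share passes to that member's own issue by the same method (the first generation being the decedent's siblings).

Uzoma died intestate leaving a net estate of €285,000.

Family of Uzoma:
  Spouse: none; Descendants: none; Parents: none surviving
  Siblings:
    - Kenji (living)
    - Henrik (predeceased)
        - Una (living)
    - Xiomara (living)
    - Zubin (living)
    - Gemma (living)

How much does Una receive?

Una receives €57,000.

The entire €285,000 passes to the siblings and their issue.
That amount (€285,000) is divided into 5 shares of €57,000: Kenji, Xiomara, Zubin, and Gemma each take €57,000; Henrik's €57,000 share passes to Henrik's issue.
Henrik's share (€57,000) passes entirely to Una.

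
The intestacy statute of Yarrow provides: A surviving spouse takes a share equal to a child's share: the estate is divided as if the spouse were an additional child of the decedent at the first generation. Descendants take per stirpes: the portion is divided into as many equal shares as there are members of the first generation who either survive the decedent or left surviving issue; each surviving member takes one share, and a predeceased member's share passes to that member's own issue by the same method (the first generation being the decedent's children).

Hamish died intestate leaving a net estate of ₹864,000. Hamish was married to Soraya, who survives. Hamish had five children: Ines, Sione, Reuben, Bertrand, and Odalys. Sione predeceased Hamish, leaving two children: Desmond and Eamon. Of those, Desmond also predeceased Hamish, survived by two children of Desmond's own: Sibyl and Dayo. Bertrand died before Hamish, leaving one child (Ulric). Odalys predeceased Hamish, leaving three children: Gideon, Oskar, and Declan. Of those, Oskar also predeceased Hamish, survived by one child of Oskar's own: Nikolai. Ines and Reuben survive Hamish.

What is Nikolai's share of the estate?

Nikolai receives ₹48,000.

The spouse counts as an additional share at the children's level, so there are 6 primary shares of ₹144,000. Soraya takes one such share (₹144,000).
The children's combined portion (₹720,000) is divided into 5 shares of ₹144,000: Ines and Reuben each take ₹144,000; Sione's ₹144,000 share passes to Sione's issue; Bertrand's ₹144,000 share passes to Bertrand's issue; Odalys's ₹144,000 share passes to Odalys's issue.
Sione's share (₹144,000) is divided into 2 shares of ₹72,000: Eamon takes ₹72,000; Desmond's ₹72,000 share passes to Desmond's issue.
Desmond's share (₹72,000) is divided into 2 shares of ₹36,000: Sibyl and Dayo each take ₹36,000.
Bertrand's share (₹144,000) passes entirely to Ulric.
Odalys's share (₹144,000) is divided into 3 shares of ₹48,000: Gideon and Declan each take ₹48,000; Oskar's ₹48,000 share passes to Oskar's issue.
Oskar's share (₹48,000) passes entirely to Nikolai.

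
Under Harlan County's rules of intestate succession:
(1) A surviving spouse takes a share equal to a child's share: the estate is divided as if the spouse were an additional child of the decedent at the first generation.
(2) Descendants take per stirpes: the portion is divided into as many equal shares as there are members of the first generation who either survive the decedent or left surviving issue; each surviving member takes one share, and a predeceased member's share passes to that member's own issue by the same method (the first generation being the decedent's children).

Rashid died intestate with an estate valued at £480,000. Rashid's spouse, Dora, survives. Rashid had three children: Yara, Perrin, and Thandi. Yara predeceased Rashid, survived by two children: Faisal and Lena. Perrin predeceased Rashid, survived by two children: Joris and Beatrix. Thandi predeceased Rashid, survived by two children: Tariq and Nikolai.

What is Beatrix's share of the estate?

The spouse counts as an additional share at the children's level, so there are 4 primary shares of £120,000. Dora takes one such share (£120,000).
The children's combined portion (£360,000) is divided into 3 shares of £120,000: Yara's £120,000 share passes to Yara's issue; Perrin's £120,000 share passes to Perrin's issue; Thandi's £120,000 share passes to Thandi's issue.
Yara's share (£120,000) is divided into 2 shares of £60,000: Faisal and Lena each take £60,000.
Perrin's share (£120,000) is divided into 2 shares of £60,000: Joris and Beatrix each take £60,000.
Thandi's share (£120,000) is divided into 2 shares of £60,000: Tariq and Nikolai each take £60,000.

Beatrix receives £60,000.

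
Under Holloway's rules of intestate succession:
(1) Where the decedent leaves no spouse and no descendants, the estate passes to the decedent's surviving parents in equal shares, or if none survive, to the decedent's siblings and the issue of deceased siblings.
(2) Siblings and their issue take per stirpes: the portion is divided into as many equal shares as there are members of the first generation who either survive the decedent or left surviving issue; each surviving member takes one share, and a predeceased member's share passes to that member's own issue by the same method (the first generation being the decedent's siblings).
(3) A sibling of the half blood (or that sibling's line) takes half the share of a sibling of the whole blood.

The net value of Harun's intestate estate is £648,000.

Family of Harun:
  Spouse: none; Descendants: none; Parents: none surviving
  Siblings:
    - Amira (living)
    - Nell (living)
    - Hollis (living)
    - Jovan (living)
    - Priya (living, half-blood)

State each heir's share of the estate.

The entire £648,000 passes to the siblings and their issue.
Counting each half-blood sibling's line as half a unit, there are 9/2 units in £648,000, so one unit is £144,000. Whole-blood lines (Amira, Nell, Hollis, and Jovan) take £144,000 each; half-blood lines (Priya) take £72,000 each.

Amira: £144,000; Nell: £144,000; Hollis: £144,000; Jovan: £144,000; Priya: £72,000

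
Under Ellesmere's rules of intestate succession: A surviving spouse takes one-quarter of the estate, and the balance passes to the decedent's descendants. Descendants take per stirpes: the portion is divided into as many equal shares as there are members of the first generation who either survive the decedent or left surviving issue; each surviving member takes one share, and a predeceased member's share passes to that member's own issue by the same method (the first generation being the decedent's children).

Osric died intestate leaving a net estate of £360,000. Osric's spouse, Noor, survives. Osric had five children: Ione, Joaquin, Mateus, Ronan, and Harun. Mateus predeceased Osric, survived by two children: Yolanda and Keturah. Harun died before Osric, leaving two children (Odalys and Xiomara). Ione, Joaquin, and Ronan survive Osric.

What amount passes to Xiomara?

Xiomara receives £27,000.

Noor takes one-quarter of £360,000 = £90,000. The remaining £270,000 passes to the descendants.
The descendants' portion (£270,000) is divided into 5 shares of £54,000: Ione, Joaquin, and Ronan each take £54,000; Mateus's £54,000 share passes to Mateus's issue; Harun's £54,000 share passes to Harun's issue.
Mateus's share (£54,000) is divided into 2 shares of £27,000: Yolanda and Keturah each take £27,000.
Harun's share (£54,000) is divided into 2 shares of £27,000: Odalys and Xiomara each take £27,000.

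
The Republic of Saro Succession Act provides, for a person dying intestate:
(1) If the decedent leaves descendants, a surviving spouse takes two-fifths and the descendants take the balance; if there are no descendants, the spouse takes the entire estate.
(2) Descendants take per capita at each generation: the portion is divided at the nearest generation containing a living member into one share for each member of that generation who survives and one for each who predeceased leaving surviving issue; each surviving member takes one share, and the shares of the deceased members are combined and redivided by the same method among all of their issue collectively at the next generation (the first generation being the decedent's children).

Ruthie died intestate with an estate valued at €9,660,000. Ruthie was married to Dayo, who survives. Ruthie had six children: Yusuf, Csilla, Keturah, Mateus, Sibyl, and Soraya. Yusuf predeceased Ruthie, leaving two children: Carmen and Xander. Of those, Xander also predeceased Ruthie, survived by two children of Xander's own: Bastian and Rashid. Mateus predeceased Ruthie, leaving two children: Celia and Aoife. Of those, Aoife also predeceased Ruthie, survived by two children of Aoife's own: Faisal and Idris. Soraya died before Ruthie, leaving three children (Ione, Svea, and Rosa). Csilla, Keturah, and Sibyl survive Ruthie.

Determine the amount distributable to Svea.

Svea receives €414,000.

Dayo takes two-fifths of €9,660,000 = €3,864,000. The remaining €5,796,000 passes to the descendants.
The descendants' portion (€5,796,000) is divided at the children's generation into 6 shares of €966,000. Csilla, Keturah, and Sibyl each take €966,000. The 3 shares of the deceased (Yusuf, Mateus, and Soraya) are combined into a pool of €2,898,000.
That pool (€2,898,000) is divided at the grandchildren's generation into 7 shares of €414,000. Carmen, Celia, Ione, Svea, and Rosa each take €414,000. The 2 shares of the deceased (Xander and Aoife) are combined into a pool of €828,000.
That pool (€828,000) is divided at the great-grandchildren's generation equally among Bastian, Rashid, Faisal, and Idris: €207,000 each.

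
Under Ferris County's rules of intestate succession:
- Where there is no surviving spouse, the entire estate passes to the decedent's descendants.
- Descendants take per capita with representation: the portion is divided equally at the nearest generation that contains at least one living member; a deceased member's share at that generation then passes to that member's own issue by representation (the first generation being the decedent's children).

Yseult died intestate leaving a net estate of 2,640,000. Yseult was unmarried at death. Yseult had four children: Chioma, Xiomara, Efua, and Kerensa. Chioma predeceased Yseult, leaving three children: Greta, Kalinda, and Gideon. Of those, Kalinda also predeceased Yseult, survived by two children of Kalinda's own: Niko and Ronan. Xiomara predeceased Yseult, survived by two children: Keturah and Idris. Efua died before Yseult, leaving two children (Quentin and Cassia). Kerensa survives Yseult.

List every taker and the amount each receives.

Greta: 220,000; Niko: 110,000; Ronan: 110,000; Gideon: 220,000; Keturah: 330,000; Idris: 330,000; Quentin: 330,000; Cassia: 330,000; Kerensa: 660,000

The entire 2,640,000 passes to the descendants.
That amount (2,640,000) is divided into 4 shares of 660,000: Kerensa takes 660,000; Chioma's 660,000 share passes to Chioma's issue; Xiomara's 660,000 share passes to Xiomara's issue; Efua's 660,000 share passes to Efua's issue.
Chioma's share (660,000) is divided into 3 shares of 220,000: Greta and Gideon each take 220,000; Kalinda's 220,000 share passes to Kalinda's issue.
Kalinda's share (220,000) is divided into 2 shares of 110,000: Niko and Ronan each take 110,000.
Xiomara's share (660,000) is divided into 2 shares of 330,000: Keturah and Idris each take 330,000.
Efua's share (660,000) is divided into 2 shares of 330,000: Quentin and Cassia each take 330,000.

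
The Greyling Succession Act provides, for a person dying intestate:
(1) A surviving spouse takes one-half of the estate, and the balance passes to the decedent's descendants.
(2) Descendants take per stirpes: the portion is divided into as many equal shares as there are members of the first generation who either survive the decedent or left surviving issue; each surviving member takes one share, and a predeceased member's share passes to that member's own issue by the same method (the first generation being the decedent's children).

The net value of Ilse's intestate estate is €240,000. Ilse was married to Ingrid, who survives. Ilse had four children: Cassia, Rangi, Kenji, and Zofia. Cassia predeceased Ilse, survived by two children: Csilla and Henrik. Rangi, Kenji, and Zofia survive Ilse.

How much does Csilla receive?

Csilla receives €15,000.

Ingrid takes one-half of €240,000 = €120,000. The remaining €120,000 passes to the descendants.
The descendants' portion (€120,000) is divided into 4 shares of €30,000: Rangi, Kenji, and Zofia each take €30,000; Cassia's €30,000 share passes to Cassia's issue.
Cassia's share (€30,000) is divided into 2 shares of €15,000: Csilla and Henrik each take €15,000.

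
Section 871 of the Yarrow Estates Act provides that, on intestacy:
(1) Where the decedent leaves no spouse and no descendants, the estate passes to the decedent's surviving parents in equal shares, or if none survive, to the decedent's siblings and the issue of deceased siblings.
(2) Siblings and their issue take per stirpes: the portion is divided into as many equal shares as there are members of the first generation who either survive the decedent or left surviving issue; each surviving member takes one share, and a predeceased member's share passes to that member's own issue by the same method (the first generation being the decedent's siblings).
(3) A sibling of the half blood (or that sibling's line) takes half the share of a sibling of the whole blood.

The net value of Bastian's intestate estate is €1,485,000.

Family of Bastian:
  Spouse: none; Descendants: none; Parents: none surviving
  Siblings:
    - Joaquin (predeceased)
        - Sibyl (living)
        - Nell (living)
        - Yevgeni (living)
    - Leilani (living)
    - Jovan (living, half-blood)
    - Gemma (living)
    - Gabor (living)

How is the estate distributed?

Sibyl: €110,000; Nell: €110,000; Yevgeni: €110,000; Leilani: €330,000; Jovan: €165,000; Gemma: €330,000; Gabor: €330,000

The entire €1,485,000 passes to the siblings and their issue.
Counting each half-blood sibling's line as half a unit, there are 9/2 units in €1,485,000, so one unit is €330,000. Whole-blood lines (Joaquin, Leilani, Gemma, and Gabor) take €330,000 each; half-blood lines (Jovan) take €165,000 each.
Joaquin's share (€330,000) is divided into 3 shares of €110,000: Sibyl, Nell, and Yevgeni each take €110,000.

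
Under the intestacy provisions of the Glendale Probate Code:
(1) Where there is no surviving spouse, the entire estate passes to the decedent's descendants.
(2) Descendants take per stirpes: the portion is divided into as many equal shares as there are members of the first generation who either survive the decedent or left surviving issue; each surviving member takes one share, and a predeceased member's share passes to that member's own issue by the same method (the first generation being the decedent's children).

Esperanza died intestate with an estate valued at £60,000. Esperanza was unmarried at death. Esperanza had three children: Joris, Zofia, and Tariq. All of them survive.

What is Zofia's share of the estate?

The entire £60,000 passes to the descendants.
That amount (£60,000) is divided into 3 shares of £20,000: Joris, Zofia, and Tariq each take £20,000.

Zofia receives £20,000.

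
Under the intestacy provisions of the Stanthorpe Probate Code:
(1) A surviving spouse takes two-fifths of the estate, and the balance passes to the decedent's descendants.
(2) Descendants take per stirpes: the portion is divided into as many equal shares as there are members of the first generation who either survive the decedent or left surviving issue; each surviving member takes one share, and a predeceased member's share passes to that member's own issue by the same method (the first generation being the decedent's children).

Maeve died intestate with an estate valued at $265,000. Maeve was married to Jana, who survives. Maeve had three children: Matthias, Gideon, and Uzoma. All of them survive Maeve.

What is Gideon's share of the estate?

Jana takes two-fifths of $265,000 = $106,000. The remaining $159,000 passes to the descendants.
The descendants' portion ($159,000) is divided into 3 shares of $53,000: Matthias, Gideon, and Uzoma each take $53,000.

Gideon receives $53,000.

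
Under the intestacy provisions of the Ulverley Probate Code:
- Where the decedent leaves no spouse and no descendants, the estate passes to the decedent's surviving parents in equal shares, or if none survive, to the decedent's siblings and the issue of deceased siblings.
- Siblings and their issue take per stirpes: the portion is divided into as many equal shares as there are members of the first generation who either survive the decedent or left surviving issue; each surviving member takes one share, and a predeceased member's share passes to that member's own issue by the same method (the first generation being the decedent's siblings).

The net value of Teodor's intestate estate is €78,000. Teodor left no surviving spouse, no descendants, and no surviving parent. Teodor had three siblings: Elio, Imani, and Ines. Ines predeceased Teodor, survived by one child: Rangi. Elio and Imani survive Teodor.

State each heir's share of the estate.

The entire €78,000 passes to the siblings and their issue.
That amount (€78,000) is divided into 3 shares of €26,000: Elio and Imani each take €26,000; Ines's €26,000 share passes to Ines's issue.
Ines's share (€26,000) passes entirely to Rangi.

Elio: €26,000; Imani: €26,000; Rangi: €26,000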